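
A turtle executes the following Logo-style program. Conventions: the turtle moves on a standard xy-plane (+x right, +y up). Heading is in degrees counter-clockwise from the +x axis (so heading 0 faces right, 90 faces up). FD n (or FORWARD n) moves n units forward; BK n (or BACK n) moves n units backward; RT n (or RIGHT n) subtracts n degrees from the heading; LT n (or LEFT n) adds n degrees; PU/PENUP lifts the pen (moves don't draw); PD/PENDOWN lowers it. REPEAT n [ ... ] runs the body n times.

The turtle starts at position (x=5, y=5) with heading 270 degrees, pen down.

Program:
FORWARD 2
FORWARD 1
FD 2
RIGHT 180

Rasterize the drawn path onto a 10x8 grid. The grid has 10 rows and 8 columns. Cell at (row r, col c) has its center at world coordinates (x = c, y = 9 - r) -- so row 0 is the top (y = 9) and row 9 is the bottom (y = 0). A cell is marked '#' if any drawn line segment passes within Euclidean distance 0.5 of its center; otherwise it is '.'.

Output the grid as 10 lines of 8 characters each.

Answer: ........
........
........
........
.....#..
.....#..
.....#..
.....#..
.....#..
.....#..

Derivation:
Segment 0: (5,5) -> (5,3)
Segment 1: (5,3) -> (5,2)
Segment 2: (5,2) -> (5,0)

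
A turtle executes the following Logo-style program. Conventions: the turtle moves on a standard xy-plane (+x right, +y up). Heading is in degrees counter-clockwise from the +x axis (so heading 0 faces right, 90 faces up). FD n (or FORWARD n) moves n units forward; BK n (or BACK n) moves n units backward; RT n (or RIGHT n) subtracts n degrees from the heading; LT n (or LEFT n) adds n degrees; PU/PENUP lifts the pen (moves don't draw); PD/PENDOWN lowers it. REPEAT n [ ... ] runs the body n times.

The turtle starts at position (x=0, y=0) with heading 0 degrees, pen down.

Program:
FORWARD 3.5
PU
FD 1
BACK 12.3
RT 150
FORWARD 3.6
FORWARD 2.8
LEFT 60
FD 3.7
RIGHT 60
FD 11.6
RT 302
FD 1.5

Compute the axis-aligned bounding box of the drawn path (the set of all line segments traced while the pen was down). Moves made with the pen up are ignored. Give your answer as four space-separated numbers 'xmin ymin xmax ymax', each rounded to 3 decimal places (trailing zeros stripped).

Answer: 0 0 3.5 0

Derivation:
Executing turtle program step by step:
Start: pos=(0,0), heading=0, pen down
FD 3.5: (0,0) -> (3.5,0) [heading=0, draw]
PU: pen up
FD 1: (3.5,0) -> (4.5,0) [heading=0, move]
BK 12.3: (4.5,0) -> (-7.8,0) [heading=0, move]
RT 150: heading 0 -> 210
FD 3.6: (-7.8,0) -> (-10.918,-1.8) [heading=210, move]
FD 2.8: (-10.918,-1.8) -> (-13.343,-3.2) [heading=210, move]
LT 60: heading 210 -> 270
FD 3.7: (-13.343,-3.2) -> (-13.343,-6.9) [heading=270, move]
RT 60: heading 270 -> 210
FD 11.6: (-13.343,-6.9) -> (-23.388,-12.7) [heading=210, move]
RT 302: heading 210 -> 268
FD 1.5: (-23.388,-12.7) -> (-23.441,-14.199) [heading=268, move]
Final: pos=(-23.441,-14.199), heading=268, 1 segment(s) drawn

Segment endpoints: x in {0, 3.5}, y in {0}
xmin=0, ymin=0, xmax=3.5, ymax=0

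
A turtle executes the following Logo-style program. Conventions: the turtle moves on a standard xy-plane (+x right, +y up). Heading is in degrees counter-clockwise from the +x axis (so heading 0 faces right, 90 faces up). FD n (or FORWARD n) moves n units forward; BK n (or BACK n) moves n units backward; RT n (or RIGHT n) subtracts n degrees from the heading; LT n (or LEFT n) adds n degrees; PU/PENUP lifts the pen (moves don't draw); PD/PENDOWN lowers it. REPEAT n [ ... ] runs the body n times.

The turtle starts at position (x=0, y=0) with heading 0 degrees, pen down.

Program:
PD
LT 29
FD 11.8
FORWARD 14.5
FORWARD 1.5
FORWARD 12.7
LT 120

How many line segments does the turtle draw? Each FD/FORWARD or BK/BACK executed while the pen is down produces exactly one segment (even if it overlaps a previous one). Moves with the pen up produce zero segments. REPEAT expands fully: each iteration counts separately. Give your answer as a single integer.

Answer: 4

Derivation:
Executing turtle program step by step:
Start: pos=(0,0), heading=0, pen down
PD: pen down
LT 29: heading 0 -> 29
FD 11.8: (0,0) -> (10.321,5.721) [heading=29, draw]
FD 14.5: (10.321,5.721) -> (23.002,12.75) [heading=29, draw]
FD 1.5: (23.002,12.75) -> (24.314,13.478) [heading=29, draw]
FD 12.7: (24.314,13.478) -> (35.422,19.635) [heading=29, draw]
LT 120: heading 29 -> 149
Final: pos=(35.422,19.635), heading=149, 4 segment(s) drawn
Segments drawn: 4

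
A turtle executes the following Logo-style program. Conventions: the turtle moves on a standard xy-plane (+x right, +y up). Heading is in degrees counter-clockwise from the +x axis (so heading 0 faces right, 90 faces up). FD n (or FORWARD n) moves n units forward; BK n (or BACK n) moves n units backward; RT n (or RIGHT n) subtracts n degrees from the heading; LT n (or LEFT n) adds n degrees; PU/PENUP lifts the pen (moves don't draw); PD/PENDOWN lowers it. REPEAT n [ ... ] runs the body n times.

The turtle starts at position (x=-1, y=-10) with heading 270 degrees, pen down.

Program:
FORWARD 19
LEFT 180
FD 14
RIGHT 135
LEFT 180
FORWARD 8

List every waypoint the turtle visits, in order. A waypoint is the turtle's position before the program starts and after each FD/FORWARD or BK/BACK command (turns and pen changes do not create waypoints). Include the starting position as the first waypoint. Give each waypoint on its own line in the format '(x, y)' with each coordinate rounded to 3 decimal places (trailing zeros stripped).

Executing turtle program step by step:
Start: pos=(-1,-10), heading=270, pen down
FD 19: (-1,-10) -> (-1,-29) [heading=270, draw]
LT 180: heading 270 -> 90
FD 14: (-1,-29) -> (-1,-15) [heading=90, draw]
RT 135: heading 90 -> 315
LT 180: heading 315 -> 135
FD 8: (-1,-15) -> (-6.657,-9.343) [heading=135, draw]
Final: pos=(-6.657,-9.343), heading=135, 3 segment(s) drawn
Waypoints (4 total):
(-1, -10)
(-1, -29)
(-1, -15)
(-6.657, -9.343)

Answer: (-1, -10)
(-1, -29)
(-1, -15)
(-6.657, -9.343)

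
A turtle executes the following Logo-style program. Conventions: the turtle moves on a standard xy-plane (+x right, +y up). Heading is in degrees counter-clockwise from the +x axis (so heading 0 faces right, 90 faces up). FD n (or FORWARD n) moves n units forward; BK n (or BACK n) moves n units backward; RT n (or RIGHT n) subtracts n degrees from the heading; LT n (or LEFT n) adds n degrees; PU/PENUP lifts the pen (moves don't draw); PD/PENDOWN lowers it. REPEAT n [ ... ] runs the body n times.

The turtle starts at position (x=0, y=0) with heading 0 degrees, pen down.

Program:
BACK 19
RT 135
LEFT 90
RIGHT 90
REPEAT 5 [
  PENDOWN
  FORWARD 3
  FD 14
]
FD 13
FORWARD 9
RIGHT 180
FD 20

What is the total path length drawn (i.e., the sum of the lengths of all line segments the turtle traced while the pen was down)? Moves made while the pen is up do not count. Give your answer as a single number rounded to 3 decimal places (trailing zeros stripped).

Answer: 146

Derivation:
Executing turtle program step by step:
Start: pos=(0,0), heading=0, pen down
BK 19: (0,0) -> (-19,0) [heading=0, draw]
RT 135: heading 0 -> 225
LT 90: heading 225 -> 315
RT 90: heading 315 -> 225
REPEAT 5 [
  -- iteration 1/5 --
  PD: pen down
  FD 3: (-19,0) -> (-21.121,-2.121) [heading=225, draw]
  FD 14: (-21.121,-2.121) -> (-31.021,-12.021) [heading=225, draw]
  -- iteration 2/5 --
  PD: pen down
  FD 3: (-31.021,-12.021) -> (-33.142,-14.142) [heading=225, draw]
  FD 14: (-33.142,-14.142) -> (-43.042,-24.042) [heading=225, draw]
  -- iteration 3/5 --
  PD: pen down
  FD 3: (-43.042,-24.042) -> (-45.163,-26.163) [heading=225, draw]
  FD 14: (-45.163,-26.163) -> (-55.062,-36.062) [heading=225, draw]
  -- iteration 4/5 --
  PD: pen down
  FD 3: (-55.062,-36.062) -> (-57.184,-38.184) [heading=225, draw]
  FD 14: (-57.184,-38.184) -> (-67.083,-48.083) [heading=225, draw]
  -- iteration 5/5 --
  PD: pen down
  FD 3: (-67.083,-48.083) -> (-69.205,-50.205) [heading=225, draw]
  FD 14: (-69.205,-50.205) -> (-79.104,-60.104) [heading=225, draw]
]
FD 13: (-79.104,-60.104) -> (-88.296,-69.296) [heading=225, draw]
FD 9: (-88.296,-69.296) -> (-94.66,-75.66) [heading=225, draw]
RT 180: heading 225 -> 45
FD 20: (-94.66,-75.66) -> (-80.518,-61.518) [heading=45, draw]
Final: pos=(-80.518,-61.518), heading=45, 14 segment(s) drawn

Segment lengths:
  seg 1: (0,0) -> (-19,0), length = 19
  seg 2: (-19,0) -> (-21.121,-2.121), length = 3
  seg 3: (-21.121,-2.121) -> (-31.021,-12.021), length = 14
  seg 4: (-31.021,-12.021) -> (-33.142,-14.142), length = 3
  seg 5: (-33.142,-14.142) -> (-43.042,-24.042), length = 14
  seg 6: (-43.042,-24.042) -> (-45.163,-26.163), length = 3
  seg 7: (-45.163,-26.163) -> (-55.062,-36.062), length = 14
  seg 8: (-55.062,-36.062) -> (-57.184,-38.184), length = 3
  seg 9: (-57.184,-38.184) -> (-67.083,-48.083), length = 14
  seg 10: (-67.083,-48.083) -> (-69.205,-50.205), length = 3
  seg 11: (-69.205,-50.205) -> (-79.104,-60.104), length = 14
  seg 12: (-79.104,-60.104) -> (-88.296,-69.296), length = 13
  seg 13: (-88.296,-69.296) -> (-94.66,-75.66), length = 9
  seg 14: (-94.66,-75.66) -> (-80.518,-61.518), length = 20
Total = 146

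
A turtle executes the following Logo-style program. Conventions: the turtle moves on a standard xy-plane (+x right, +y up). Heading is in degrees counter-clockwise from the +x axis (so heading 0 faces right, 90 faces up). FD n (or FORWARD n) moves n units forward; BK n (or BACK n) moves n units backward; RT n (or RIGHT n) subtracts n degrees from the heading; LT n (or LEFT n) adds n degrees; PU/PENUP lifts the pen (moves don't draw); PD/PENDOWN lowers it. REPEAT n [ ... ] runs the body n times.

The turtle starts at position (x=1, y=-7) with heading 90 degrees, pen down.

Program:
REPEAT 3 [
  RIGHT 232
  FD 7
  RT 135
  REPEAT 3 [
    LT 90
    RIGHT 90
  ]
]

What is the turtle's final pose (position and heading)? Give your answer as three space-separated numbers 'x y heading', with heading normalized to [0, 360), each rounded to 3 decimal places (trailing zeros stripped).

Answer: -16.911 -17.762 69

Derivation:
Executing turtle program step by step:
Start: pos=(1,-7), heading=90, pen down
REPEAT 3 [
  -- iteration 1/3 --
  RT 232: heading 90 -> 218
  FD 7: (1,-7) -> (-4.516,-11.31) [heading=218, draw]
  RT 135: heading 218 -> 83
  REPEAT 3 [
    -- iteration 1/3 --
    LT 90: heading 83 -> 173
    RT 90: heading 173 -> 83
    -- iteration 2/3 --
    LT 90: heading 83 -> 173
    RT 90: heading 173 -> 83
    -- iteration 3/3 --
    LT 90: heading 83 -> 173
    RT 90: heading 173 -> 83
  ]
  -- iteration 2/3 --
  RT 232: heading 83 -> 211
  FD 7: (-4.516,-11.31) -> (-10.516,-14.915) [heading=211, draw]
  RT 135: heading 211 -> 76
  REPEAT 3 [
    -- iteration 1/3 --
    LT 90: heading 76 -> 166
    RT 90: heading 166 -> 76
    -- iteration 2/3 --
    LT 90: heading 76 -> 166
    RT 90: heading 166 -> 76
    -- iteration 3/3 --
    LT 90: heading 76 -> 166
    RT 90: heading 166 -> 76
  ]
  -- iteration 3/3 --
  RT 232: heading 76 -> 204
  FD 7: (-10.516,-14.915) -> (-16.911,-17.762) [heading=204, draw]
  RT 135: heading 204 -> 69
  REPEAT 3 [
    -- iteration 1/3 --
    LT 90: heading 69 -> 159
    RT 90: heading 159 -> 69
    -- iteration 2/3 --
    LT 90: heading 69 -> 159
    RT 90: heading 159 -> 69
    -- iteration 3/3 --
    LT 90: heading 69 -> 159
    RT 90: heading 159 -> 69
  ]
]
Final: pos=(-16.911,-17.762), heading=69, 3 segment(s) drawn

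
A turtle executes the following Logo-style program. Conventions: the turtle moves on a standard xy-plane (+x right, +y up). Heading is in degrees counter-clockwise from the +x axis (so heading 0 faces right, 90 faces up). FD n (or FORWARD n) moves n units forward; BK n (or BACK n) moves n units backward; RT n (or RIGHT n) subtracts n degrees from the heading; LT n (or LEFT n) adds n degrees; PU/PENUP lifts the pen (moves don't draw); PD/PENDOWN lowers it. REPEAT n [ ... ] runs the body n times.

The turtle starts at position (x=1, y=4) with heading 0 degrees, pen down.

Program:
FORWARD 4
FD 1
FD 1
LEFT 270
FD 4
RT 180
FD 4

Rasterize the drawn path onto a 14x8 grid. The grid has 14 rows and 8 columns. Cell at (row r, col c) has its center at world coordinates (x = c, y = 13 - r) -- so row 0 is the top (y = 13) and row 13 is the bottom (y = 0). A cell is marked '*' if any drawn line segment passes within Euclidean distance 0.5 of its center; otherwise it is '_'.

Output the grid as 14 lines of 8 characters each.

Answer: ________
________
________
________
________
________
________
________
________
_*******
_______*
_______*
_______*
_______*

Derivation:
Segment 0: (1,4) -> (5,4)
Segment 1: (5,4) -> (6,4)
Segment 2: (6,4) -> (7,4)
Segment 3: (7,4) -> (7,0)
Segment 4: (7,0) -> (7,4)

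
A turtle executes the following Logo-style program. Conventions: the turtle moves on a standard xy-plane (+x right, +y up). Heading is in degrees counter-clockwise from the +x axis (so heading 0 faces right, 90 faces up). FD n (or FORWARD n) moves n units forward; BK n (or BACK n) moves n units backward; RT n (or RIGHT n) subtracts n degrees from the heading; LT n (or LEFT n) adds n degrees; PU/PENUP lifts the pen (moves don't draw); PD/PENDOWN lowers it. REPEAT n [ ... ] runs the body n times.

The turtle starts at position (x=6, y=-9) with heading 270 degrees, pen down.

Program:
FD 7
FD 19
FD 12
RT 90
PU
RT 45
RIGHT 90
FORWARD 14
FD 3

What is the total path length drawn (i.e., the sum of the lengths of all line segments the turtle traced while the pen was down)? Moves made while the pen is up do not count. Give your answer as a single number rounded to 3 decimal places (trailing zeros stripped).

Executing turtle program step by step:
Start: pos=(6,-9), heading=270, pen down
FD 7: (6,-9) -> (6,-16) [heading=270, draw]
FD 19: (6,-16) -> (6,-35) [heading=270, draw]
FD 12: (6,-35) -> (6,-47) [heading=270, draw]
RT 90: heading 270 -> 180
PU: pen up
RT 45: heading 180 -> 135
RT 90: heading 135 -> 45
FD 14: (6,-47) -> (15.899,-37.101) [heading=45, move]
FD 3: (15.899,-37.101) -> (18.021,-34.979) [heading=45, move]
Final: pos=(18.021,-34.979), heading=45, 3 segment(s) drawn

Segment lengths:
  seg 1: (6,-9) -> (6,-16), length = 7
  seg 2: (6,-16) -> (6,-35), length = 19
  seg 3: (6,-35) -> (6,-47), length = 12
Total = 38

Answer: 38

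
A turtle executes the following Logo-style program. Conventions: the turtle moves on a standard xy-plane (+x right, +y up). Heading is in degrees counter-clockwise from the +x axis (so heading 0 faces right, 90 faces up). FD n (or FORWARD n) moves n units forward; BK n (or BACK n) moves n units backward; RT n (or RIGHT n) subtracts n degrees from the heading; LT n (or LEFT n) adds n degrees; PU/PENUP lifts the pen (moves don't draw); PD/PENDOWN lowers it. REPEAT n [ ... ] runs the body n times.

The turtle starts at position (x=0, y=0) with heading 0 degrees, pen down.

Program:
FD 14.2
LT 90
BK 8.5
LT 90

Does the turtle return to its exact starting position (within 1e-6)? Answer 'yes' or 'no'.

Executing turtle program step by step:
Start: pos=(0,0), heading=0, pen down
FD 14.2: (0,0) -> (14.2,0) [heading=0, draw]
LT 90: heading 0 -> 90
BK 8.5: (14.2,0) -> (14.2,-8.5) [heading=90, draw]
LT 90: heading 90 -> 180
Final: pos=(14.2,-8.5), heading=180, 2 segment(s) drawn

Start position: (0, 0)
Final position: (14.2, -8.5)
Distance = 16.55; >= 1e-6 -> NOT closed

Answer: no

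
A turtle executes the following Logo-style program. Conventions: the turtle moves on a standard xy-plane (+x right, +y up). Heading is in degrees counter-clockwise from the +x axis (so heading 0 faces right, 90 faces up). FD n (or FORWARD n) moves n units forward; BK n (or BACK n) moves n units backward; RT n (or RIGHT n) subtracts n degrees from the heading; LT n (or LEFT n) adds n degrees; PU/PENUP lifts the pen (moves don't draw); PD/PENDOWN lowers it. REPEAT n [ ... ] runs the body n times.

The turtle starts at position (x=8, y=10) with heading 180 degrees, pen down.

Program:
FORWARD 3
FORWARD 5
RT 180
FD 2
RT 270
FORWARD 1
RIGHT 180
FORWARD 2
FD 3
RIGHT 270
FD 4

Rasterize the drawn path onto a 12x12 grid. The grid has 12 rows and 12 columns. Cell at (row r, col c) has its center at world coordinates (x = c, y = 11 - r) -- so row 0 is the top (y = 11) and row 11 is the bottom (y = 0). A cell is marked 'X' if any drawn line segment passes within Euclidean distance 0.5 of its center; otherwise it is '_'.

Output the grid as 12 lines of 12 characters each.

Segment 0: (8,10) -> (5,10)
Segment 1: (5,10) -> (0,10)
Segment 2: (0,10) -> (2,10)
Segment 3: (2,10) -> (2,11)
Segment 4: (2,11) -> (2,9)
Segment 5: (2,9) -> (2,6)
Segment 6: (2,6) -> (6,6)

Answer: __X_________
XXXXXXXXX___
__X_________
__X_________
__X_________
__XXXXX_____
____________
____________
____________
____________
____________
____________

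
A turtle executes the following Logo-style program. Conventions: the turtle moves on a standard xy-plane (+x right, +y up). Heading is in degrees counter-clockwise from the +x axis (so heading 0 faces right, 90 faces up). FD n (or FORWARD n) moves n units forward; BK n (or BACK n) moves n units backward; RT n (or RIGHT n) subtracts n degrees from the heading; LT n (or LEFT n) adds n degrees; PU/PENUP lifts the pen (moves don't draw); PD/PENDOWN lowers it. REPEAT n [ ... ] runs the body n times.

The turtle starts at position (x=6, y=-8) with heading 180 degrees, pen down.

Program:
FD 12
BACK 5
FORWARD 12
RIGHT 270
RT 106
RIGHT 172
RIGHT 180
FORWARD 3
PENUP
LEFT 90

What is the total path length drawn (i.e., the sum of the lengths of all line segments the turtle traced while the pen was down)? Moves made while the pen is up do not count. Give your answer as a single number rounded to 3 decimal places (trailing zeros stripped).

Answer: 32

Derivation:
Executing turtle program step by step:
Start: pos=(6,-8), heading=180, pen down
FD 12: (6,-8) -> (-6,-8) [heading=180, draw]
BK 5: (-6,-8) -> (-1,-8) [heading=180, draw]
FD 12: (-1,-8) -> (-13,-8) [heading=180, draw]
RT 270: heading 180 -> 270
RT 106: heading 270 -> 164
RT 172: heading 164 -> 352
RT 180: heading 352 -> 172
FD 3: (-13,-8) -> (-15.971,-7.582) [heading=172, draw]
PU: pen up
LT 90: heading 172 -> 262
Final: pos=(-15.971,-7.582), heading=262, 4 segment(s) drawn

Segment lengths:
  seg 1: (6,-8) -> (-6,-8), length = 12
  seg 2: (-6,-8) -> (-1,-8), length = 5
  seg 3: (-1,-8) -> (-13,-8), length = 12
  seg 4: (-13,-8) -> (-15.971,-7.582), length = 3
Total = 32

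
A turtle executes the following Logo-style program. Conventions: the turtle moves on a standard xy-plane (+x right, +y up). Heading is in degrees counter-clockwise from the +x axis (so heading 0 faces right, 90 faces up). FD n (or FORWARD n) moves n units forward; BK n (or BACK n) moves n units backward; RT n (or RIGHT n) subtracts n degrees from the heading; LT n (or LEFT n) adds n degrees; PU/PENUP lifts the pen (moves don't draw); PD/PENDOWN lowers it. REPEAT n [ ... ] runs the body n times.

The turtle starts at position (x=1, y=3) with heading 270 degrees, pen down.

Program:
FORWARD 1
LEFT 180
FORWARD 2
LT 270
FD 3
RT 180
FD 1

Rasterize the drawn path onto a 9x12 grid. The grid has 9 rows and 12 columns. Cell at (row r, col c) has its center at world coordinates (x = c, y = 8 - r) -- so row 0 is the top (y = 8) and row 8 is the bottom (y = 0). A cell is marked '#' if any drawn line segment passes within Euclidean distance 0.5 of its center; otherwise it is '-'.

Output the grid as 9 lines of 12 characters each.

Answer: ------------
------------
------------
------------
-####-------
-#----------
-#----------
------------
------------

Derivation:
Segment 0: (1,3) -> (1,2)
Segment 1: (1,2) -> (1,4)
Segment 2: (1,4) -> (4,4)
Segment 3: (4,4) -> (3,4)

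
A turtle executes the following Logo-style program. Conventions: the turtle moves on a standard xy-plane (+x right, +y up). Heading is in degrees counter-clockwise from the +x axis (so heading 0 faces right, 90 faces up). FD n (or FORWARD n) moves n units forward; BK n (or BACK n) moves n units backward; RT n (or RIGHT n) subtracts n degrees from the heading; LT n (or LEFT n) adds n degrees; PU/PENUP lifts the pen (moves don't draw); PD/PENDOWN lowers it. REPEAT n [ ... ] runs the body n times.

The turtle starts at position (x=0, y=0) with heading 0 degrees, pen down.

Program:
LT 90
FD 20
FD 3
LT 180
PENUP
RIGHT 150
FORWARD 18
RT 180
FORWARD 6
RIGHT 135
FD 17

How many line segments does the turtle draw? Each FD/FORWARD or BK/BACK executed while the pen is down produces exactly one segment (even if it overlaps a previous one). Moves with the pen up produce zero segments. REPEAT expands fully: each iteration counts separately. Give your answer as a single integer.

Answer: 2

Derivation:
Executing turtle program step by step:
Start: pos=(0,0), heading=0, pen down
LT 90: heading 0 -> 90
FD 20: (0,0) -> (0,20) [heading=90, draw]
FD 3: (0,20) -> (0,23) [heading=90, draw]
LT 180: heading 90 -> 270
PU: pen up
RT 150: heading 270 -> 120
FD 18: (0,23) -> (-9,38.588) [heading=120, move]
RT 180: heading 120 -> 300
FD 6: (-9,38.588) -> (-6,33.392) [heading=300, move]
RT 135: heading 300 -> 165
FD 17: (-6,33.392) -> (-22.421,37.792) [heading=165, move]
Final: pos=(-22.421,37.792), heading=165, 2 segment(s) drawn
Segments drawn: 2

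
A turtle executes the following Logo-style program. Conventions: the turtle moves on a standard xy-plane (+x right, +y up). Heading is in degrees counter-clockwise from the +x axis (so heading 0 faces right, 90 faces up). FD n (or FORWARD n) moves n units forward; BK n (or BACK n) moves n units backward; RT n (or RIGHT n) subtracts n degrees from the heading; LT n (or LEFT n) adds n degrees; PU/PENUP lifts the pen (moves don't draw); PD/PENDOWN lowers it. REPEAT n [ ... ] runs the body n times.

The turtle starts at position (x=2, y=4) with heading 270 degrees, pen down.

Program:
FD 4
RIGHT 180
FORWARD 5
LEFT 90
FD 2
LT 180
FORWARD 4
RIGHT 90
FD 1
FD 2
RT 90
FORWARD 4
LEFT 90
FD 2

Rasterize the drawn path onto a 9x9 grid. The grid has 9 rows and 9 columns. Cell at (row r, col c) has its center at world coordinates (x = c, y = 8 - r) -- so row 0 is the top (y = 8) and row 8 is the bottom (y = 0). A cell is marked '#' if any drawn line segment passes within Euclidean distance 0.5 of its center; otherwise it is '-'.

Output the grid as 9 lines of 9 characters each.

Segment 0: (2,4) -> (2,0)
Segment 1: (2,0) -> (2,5)
Segment 2: (2,5) -> (-0,5)
Segment 3: (-0,5) -> (4,5)
Segment 4: (4,5) -> (4,4)
Segment 5: (4,4) -> (4,2)
Segment 6: (4,2) -> (-0,2)
Segment 7: (-0,2) -> (-0,-0)

Answer: ---------
---------
---------
#####----
--#-#----
--#-#----
#####----
#-#------
#-#------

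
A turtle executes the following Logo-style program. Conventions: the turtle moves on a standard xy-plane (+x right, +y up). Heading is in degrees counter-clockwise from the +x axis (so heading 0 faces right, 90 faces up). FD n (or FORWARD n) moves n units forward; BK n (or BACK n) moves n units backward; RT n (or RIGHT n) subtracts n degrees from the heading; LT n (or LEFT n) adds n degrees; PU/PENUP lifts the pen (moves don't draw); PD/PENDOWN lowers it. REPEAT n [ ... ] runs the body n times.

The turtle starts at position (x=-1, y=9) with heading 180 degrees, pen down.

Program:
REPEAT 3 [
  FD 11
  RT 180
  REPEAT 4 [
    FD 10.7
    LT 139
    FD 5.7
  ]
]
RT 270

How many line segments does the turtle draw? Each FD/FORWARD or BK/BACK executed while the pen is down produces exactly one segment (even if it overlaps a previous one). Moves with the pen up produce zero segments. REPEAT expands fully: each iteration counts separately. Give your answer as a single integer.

Answer: 27

Derivation:
Executing turtle program step by step:
Start: pos=(-1,9), heading=180, pen down
REPEAT 3 [
  -- iteration 1/3 --
  FD 11: (-1,9) -> (-12,9) [heading=180, draw]
  RT 180: heading 180 -> 0
  REPEAT 4 [
    -- iteration 1/4 --
    FD 10.7: (-12,9) -> (-1.3,9) [heading=0, draw]
    LT 139: heading 0 -> 139
    FD 5.7: (-1.3,9) -> (-5.602,12.74) [heading=139, draw]
    -- iteration 2/4 --
    FD 10.7: (-5.602,12.74) -> (-13.677,19.759) [heading=139, draw]
    LT 139: heading 139 -> 278
    FD 5.7: (-13.677,19.759) -> (-12.884,14.115) [heading=278, draw]
    -- iteration 3/4 --
    FD 10.7: (-12.884,14.115) -> (-11.395,3.519) [heading=278, draw]
    LT 139: heading 278 -> 57
    FD 5.7: (-11.395,3.519) -> (-8.29,8.299) [heading=57, draw]
    -- iteration 4/4 --
    FD 10.7: (-8.29,8.299) -> (-2.463,17.273) [heading=57, draw]
    LT 139: heading 57 -> 196
    FD 5.7: (-2.463,17.273) -> (-7.942,15.702) [heading=196, draw]
  ]
  -- iteration 2/3 --
  FD 11: (-7.942,15.702) -> (-18.516,12.67) [heading=196, draw]
  RT 180: heading 196 -> 16
  REPEAT 4 [
    -- iteration 1/4 --
    FD 10.7: (-18.516,12.67) -> (-8.23,15.619) [heading=16, draw]
    LT 139: heading 16 -> 155
    FD 5.7: (-8.23,15.619) -> (-13.396,18.028) [heading=155, draw]
    -- iteration 2/4 --
    FD 10.7: (-13.396,18.028) -> (-23.094,22.55) [heading=155, draw]
    LT 139: heading 155 -> 294
    FD 5.7: (-23.094,22.55) -> (-20.775,17.343) [heading=294, draw]
    -- iteration 3/4 --
    FD 10.7: (-20.775,17.343) -> (-16.423,7.568) [heading=294, draw]
    LT 139: heading 294 -> 73
    FD 5.7: (-16.423,7.568) -> (-14.757,13.019) [heading=73, draw]
    -- iteration 4/4 --
    FD 10.7: (-14.757,13.019) -> (-11.628,23.252) [heading=73, draw]
    LT 139: heading 73 -> 212
    FD 5.7: (-11.628,23.252) -> (-16.462,20.231) [heading=212, draw]
  ]
  -- iteration 3/3 --
  FD 11: (-16.462,20.231) -> (-25.791,14.402) [heading=212, draw]
  RT 180: heading 212 -> 32
  REPEAT 4 [
    -- iteration 1/4 --
    FD 10.7: (-25.791,14.402) -> (-16.717,20.072) [heading=32, draw]
    LT 139: heading 32 -> 171
    FD 5.7: (-16.717,20.072) -> (-22.346,20.964) [heading=171, draw]
    -- iteration 2/4 --
    FD 10.7: (-22.346,20.964) -> (-32.915,22.638) [heading=171, draw]
    LT 139: heading 171 -> 310
    FD 5.7: (-32.915,22.638) -> (-29.251,18.271) [heading=310, draw]
    -- iteration 3/4 --
    FD 10.7: (-29.251,18.271) -> (-22.373,10.074) [heading=310, draw]
    LT 139: heading 310 -> 89
    FD 5.7: (-22.373,10.074) -> (-22.274,15.774) [heading=89, draw]
    -- iteration 4/4 --
    FD 10.7: (-22.274,15.774) -> (-22.087,26.472) [heading=89, draw]
    LT 139: heading 89 -> 228
    FD 5.7: (-22.087,26.472) -> (-25.901,22.236) [heading=228, draw]
  ]
]
RT 270: heading 228 -> 318
Final: pos=(-25.901,22.236), heading=318, 27 segment(s) drawn
Segments drawn: 27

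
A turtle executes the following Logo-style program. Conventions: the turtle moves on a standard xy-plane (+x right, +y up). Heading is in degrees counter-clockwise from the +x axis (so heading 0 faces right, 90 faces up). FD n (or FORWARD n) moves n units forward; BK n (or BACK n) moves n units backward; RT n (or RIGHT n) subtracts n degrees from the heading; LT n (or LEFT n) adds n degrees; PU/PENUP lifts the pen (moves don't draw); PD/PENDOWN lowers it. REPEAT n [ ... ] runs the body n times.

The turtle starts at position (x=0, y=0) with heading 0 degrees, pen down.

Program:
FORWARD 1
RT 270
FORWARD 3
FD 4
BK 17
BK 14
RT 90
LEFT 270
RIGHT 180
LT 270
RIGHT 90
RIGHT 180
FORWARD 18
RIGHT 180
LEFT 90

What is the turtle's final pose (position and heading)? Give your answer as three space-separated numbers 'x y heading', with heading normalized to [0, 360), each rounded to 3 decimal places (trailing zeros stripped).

Answer: 1 -6 0

Derivation:
Executing turtle program step by step:
Start: pos=(0,0), heading=0, pen down
FD 1: (0,0) -> (1,0) [heading=0, draw]
RT 270: heading 0 -> 90
FD 3: (1,0) -> (1,3) [heading=90, draw]
FD 4: (1,3) -> (1,7) [heading=90, draw]
BK 17: (1,7) -> (1,-10) [heading=90, draw]
BK 14: (1,-10) -> (1,-24) [heading=90, draw]
RT 90: heading 90 -> 0
LT 270: heading 0 -> 270
RT 180: heading 270 -> 90
LT 270: heading 90 -> 0
RT 90: heading 0 -> 270
RT 180: heading 270 -> 90
FD 18: (1,-24) -> (1,-6) [heading=90, draw]
RT 180: heading 90 -> 270
LT 90: heading 270 -> 0
Final: pos=(1,-6), heading=0, 6 segment(s) drawn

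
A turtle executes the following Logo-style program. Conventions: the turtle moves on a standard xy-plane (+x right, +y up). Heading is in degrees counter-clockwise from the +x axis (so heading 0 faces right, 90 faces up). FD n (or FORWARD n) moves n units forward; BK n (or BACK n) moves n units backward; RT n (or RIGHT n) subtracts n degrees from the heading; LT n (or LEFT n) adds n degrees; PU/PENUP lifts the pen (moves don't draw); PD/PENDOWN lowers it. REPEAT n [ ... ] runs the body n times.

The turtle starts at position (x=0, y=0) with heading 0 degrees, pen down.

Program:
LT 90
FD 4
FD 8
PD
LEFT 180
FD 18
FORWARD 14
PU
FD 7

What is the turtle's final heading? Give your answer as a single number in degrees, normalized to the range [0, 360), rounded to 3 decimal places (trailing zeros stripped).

Answer: 270

Derivation:
Executing turtle program step by step:
Start: pos=(0,0), heading=0, pen down
LT 90: heading 0 -> 90
FD 4: (0,0) -> (0,4) [heading=90, draw]
FD 8: (0,4) -> (0,12) [heading=90, draw]
PD: pen down
LT 180: heading 90 -> 270
FD 18: (0,12) -> (0,-6) [heading=270, draw]
FD 14: (0,-6) -> (0,-20) [heading=270, draw]
PU: pen up
FD 7: (0,-20) -> (0,-27) [heading=270, move]
Final: pos=(0,-27), heading=270, 4 segment(s) drawn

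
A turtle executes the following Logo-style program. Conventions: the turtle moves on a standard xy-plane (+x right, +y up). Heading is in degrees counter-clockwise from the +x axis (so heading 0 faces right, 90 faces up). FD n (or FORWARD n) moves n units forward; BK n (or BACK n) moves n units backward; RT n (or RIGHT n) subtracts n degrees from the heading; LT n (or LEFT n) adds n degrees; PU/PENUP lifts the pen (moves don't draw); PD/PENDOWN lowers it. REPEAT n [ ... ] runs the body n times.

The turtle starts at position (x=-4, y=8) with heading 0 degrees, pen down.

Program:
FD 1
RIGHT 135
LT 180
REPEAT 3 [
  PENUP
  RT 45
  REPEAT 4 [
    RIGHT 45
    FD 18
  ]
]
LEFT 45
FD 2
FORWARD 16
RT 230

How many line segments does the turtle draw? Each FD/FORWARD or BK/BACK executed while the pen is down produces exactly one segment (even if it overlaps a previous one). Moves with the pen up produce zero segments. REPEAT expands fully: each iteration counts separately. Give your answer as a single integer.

Executing turtle program step by step:
Start: pos=(-4,8), heading=0, pen down
FD 1: (-4,8) -> (-3,8) [heading=0, draw]
RT 135: heading 0 -> 225
LT 180: heading 225 -> 45
REPEAT 3 [
  -- iteration 1/3 --
  PU: pen up
  RT 45: heading 45 -> 0
  REPEAT 4 [
    -- iteration 1/4 --
    RT 45: heading 0 -> 315
    FD 18: (-3,8) -> (9.728,-4.728) [heading=315, move]
    -- iteration 2/4 --
    RT 45: heading 315 -> 270
    FD 18: (9.728,-4.728) -> (9.728,-22.728) [heading=270, move]
    -- iteration 3/4 --
    RT 45: heading 270 -> 225
    FD 18: (9.728,-22.728) -> (-3,-35.456) [heading=225, move]
    -- iteration 4/4 --
    RT 45: heading 225 -> 180
    FD 18: (-3,-35.456) -> (-21,-35.456) [heading=180, move]
  ]
  -- iteration 2/3 --
  PU: pen up
  RT 45: heading 180 -> 135
  REPEAT 4 [
    -- iteration 1/4 --
    RT 45: heading 135 -> 90
    FD 18: (-21,-35.456) -> (-21,-17.456) [heading=90, move]
    -- iteration 2/4 --
    RT 45: heading 90 -> 45
    FD 18: (-21,-17.456) -> (-8.272,-4.728) [heading=45, move]
    -- iteration 3/4 --
    RT 45: heading 45 -> 0
    FD 18: (-8.272,-4.728) -> (9.728,-4.728) [heading=0, move]
    -- iteration 4/4 --
    RT 45: heading 0 -> 315
    FD 18: (9.728,-4.728) -> (22.456,-17.456) [heading=315, move]
  ]
  -- iteration 3/3 --
  PU: pen up
  RT 45: heading 315 -> 270
  REPEAT 4 [
    -- iteration 1/4 --
    RT 45: heading 270 -> 225
    FD 18: (22.456,-17.456) -> (9.728,-30.184) [heading=225, move]
    -- iteration 2/4 --
    RT 45: heading 225 -> 180
    FD 18: (9.728,-30.184) -> (-8.272,-30.184) [heading=180, move]
    -- iteration 3/4 --
    RT 45: heading 180 -> 135
    FD 18: (-8.272,-30.184) -> (-21,-17.456) [heading=135, move]
    -- iteration 4/4 --
    RT 45: heading 135 -> 90
    FD 18: (-21,-17.456) -> (-21,0.544) [heading=90, move]
  ]
]
LT 45: heading 90 -> 135
FD 2: (-21,0.544) -> (-22.414,1.958) [heading=135, move]
FD 16: (-22.414,1.958) -> (-33.728,13.272) [heading=135, move]
RT 230: heading 135 -> 265
Final: pos=(-33.728,13.272), heading=265, 1 segment(s) drawn
Segments drawn: 1

Answer: 1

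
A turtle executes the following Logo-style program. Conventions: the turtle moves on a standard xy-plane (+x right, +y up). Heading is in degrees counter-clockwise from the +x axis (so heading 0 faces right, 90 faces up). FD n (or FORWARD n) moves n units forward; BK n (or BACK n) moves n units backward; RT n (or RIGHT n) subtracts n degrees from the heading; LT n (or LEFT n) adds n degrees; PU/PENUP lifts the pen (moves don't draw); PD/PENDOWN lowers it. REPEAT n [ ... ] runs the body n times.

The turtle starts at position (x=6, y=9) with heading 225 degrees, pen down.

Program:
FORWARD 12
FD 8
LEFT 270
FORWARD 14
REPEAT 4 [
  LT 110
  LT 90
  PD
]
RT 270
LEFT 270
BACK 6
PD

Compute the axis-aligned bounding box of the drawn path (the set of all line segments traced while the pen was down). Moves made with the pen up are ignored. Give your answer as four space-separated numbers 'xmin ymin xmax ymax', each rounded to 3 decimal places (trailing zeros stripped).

Answer: -18.042 -5.142 6 9

Derivation:
Executing turtle program step by step:
Start: pos=(6,9), heading=225, pen down
FD 12: (6,9) -> (-2.485,0.515) [heading=225, draw]
FD 8: (-2.485,0.515) -> (-8.142,-5.142) [heading=225, draw]
LT 270: heading 225 -> 135
FD 14: (-8.142,-5.142) -> (-18.042,4.757) [heading=135, draw]
REPEAT 4 [
  -- iteration 1/4 --
  LT 110: heading 135 -> 245
  LT 90: heading 245 -> 335
  PD: pen down
  -- iteration 2/4 --
  LT 110: heading 335 -> 85
  LT 90: heading 85 -> 175
  PD: pen down
  -- iteration 3/4 --
  LT 110: heading 175 -> 285
  LT 90: heading 285 -> 15
  PD: pen down
  -- iteration 4/4 --
  LT 110: heading 15 -> 125
  LT 90: heading 125 -> 215
  PD: pen down
]
RT 270: heading 215 -> 305
LT 270: heading 305 -> 215
BK 6: (-18.042,4.757) -> (-13.127,8.199) [heading=215, draw]
PD: pen down
Final: pos=(-13.127,8.199), heading=215, 4 segment(s) drawn

Segment endpoints: x in {-18.042, -13.127, -8.142, -2.485, 6}, y in {-5.142, 0.515, 4.757, 8.199, 9}
xmin=-18.042, ymin=-5.142, xmax=6, ymax=9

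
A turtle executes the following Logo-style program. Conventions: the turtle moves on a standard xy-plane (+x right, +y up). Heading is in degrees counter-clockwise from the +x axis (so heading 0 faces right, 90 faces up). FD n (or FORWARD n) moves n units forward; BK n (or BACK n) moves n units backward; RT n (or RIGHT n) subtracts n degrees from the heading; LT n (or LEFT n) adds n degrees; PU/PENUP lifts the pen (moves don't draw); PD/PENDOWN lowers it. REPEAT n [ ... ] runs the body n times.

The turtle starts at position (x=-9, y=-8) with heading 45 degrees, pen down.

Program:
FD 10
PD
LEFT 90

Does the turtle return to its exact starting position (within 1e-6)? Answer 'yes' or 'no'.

Answer: no

Derivation:
Executing turtle program step by step:
Start: pos=(-9,-8), heading=45, pen down
FD 10: (-9,-8) -> (-1.929,-0.929) [heading=45, draw]
PD: pen down
LT 90: heading 45 -> 135
Final: pos=(-1.929,-0.929), heading=135, 1 segment(s) drawn

Start position: (-9, -8)
Final position: (-1.929, -0.929)
Distance = 10; >= 1e-6 -> NOT closed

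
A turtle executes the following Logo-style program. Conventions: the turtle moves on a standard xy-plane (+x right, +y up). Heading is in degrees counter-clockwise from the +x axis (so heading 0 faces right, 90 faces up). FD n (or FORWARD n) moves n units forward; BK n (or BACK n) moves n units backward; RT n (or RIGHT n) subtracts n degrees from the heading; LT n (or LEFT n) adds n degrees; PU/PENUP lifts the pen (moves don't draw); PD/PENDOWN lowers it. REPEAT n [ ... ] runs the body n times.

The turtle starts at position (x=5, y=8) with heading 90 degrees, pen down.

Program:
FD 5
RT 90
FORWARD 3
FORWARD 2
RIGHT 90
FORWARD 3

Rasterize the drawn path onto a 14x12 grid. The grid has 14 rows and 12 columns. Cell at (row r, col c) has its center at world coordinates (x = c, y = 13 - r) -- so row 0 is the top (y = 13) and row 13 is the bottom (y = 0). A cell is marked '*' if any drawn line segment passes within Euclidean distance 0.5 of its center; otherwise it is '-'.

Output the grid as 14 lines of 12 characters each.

Segment 0: (5,8) -> (5,13)
Segment 1: (5,13) -> (8,13)
Segment 2: (8,13) -> (10,13)
Segment 3: (10,13) -> (10,10)

Answer: -----******-
-----*----*-
-----*----*-
-----*----*-
-----*------
-----*------
------------
------------
------------
------------
------------
------------
------------
------------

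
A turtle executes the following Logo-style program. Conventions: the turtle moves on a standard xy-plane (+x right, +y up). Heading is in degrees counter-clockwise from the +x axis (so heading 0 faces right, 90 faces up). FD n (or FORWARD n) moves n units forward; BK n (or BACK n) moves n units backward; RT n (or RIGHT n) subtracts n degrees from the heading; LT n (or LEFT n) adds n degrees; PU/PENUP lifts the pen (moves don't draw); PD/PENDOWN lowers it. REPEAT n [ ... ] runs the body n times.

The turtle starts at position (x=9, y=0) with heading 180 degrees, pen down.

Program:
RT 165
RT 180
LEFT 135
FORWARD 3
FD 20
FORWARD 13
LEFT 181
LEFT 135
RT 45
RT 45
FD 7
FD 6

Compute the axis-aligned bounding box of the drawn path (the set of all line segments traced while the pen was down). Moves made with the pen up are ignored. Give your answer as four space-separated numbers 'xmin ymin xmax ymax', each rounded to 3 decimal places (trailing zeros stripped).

Answer: 9 -21.583 40.177 0

Derivation:
Executing turtle program step by step:
Start: pos=(9,0), heading=180, pen down
RT 165: heading 180 -> 15
RT 180: heading 15 -> 195
LT 135: heading 195 -> 330
FD 3: (9,0) -> (11.598,-1.5) [heading=330, draw]
FD 20: (11.598,-1.5) -> (28.919,-11.5) [heading=330, draw]
FD 13: (28.919,-11.5) -> (40.177,-18) [heading=330, draw]
LT 181: heading 330 -> 151
LT 135: heading 151 -> 286
RT 45: heading 286 -> 241
RT 45: heading 241 -> 196
FD 7: (40.177,-18) -> (33.448,-19.929) [heading=196, draw]
FD 6: (33.448,-19.929) -> (27.681,-21.583) [heading=196, draw]
Final: pos=(27.681,-21.583), heading=196, 5 segment(s) drawn

Segment endpoints: x in {9, 11.598, 27.681, 28.919, 33.448, 40.177}, y in {-21.583, -19.929, -18, -11.5, -1.5, 0}
xmin=9, ymin=-21.583, xmax=40.177, ymax=0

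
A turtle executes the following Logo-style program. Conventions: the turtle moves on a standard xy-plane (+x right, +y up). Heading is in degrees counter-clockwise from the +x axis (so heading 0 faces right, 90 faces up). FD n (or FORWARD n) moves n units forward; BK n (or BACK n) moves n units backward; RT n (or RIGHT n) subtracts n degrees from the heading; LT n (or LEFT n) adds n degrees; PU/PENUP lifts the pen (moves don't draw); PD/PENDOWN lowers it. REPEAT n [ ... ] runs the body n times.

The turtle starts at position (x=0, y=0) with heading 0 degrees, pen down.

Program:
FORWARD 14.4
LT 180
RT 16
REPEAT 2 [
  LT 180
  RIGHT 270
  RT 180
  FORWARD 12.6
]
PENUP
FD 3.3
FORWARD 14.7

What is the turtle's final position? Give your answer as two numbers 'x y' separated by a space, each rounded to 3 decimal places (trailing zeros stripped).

Executing turtle program step by step:
Start: pos=(0,0), heading=0, pen down
FD 14.4: (0,0) -> (14.4,0) [heading=0, draw]
LT 180: heading 0 -> 180
RT 16: heading 180 -> 164
REPEAT 2 [
  -- iteration 1/2 --
  LT 180: heading 164 -> 344
  RT 270: heading 344 -> 74
  RT 180: heading 74 -> 254
  FD 12.6: (14.4,0) -> (10.927,-12.112) [heading=254, draw]
  -- iteration 2/2 --
  LT 180: heading 254 -> 74
  RT 270: heading 74 -> 164
  RT 180: heading 164 -> 344
  FD 12.6: (10.927,-12.112) -> (23.039,-15.585) [heading=344, draw]
]
PU: pen up
FD 3.3: (23.039,-15.585) -> (26.211,-16.495) [heading=344, move]
FD 14.7: (26.211,-16.495) -> (40.342,-20.546) [heading=344, move]
Final: pos=(40.342,-20.546), heading=344, 3 segment(s) drawn

Answer: 40.342 -20.546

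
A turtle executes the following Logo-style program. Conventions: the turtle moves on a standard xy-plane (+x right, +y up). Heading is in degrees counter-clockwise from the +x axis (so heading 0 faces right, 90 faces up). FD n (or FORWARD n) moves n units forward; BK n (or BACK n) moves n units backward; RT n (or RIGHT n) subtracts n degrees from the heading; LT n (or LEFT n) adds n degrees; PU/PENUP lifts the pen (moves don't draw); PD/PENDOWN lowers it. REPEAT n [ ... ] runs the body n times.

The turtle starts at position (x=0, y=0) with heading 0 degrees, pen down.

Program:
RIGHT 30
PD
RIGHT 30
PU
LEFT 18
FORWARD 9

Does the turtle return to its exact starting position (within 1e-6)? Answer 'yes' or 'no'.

Executing turtle program step by step:
Start: pos=(0,0), heading=0, pen down
RT 30: heading 0 -> 330
PD: pen down
RT 30: heading 330 -> 300
PU: pen up
LT 18: heading 300 -> 318
FD 9: (0,0) -> (6.688,-6.022) [heading=318, move]
Final: pos=(6.688,-6.022), heading=318, 0 segment(s) drawn

Start position: (0, 0)
Final position: (6.688, -6.022)
Distance = 9; >= 1e-6 -> NOT closed

Answer: no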